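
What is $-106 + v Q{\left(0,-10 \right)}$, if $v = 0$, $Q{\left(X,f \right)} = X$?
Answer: $-106$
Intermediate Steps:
$-106 + v Q{\left(0,-10 \right)} = -106 + 0 \cdot 0 = -106 + 0 = -106$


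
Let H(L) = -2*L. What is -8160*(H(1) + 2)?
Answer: 0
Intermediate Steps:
-8160*(H(1) + 2) = -8160*(-2*1 + 2) = -8160*(-2 + 2) = -8160*0 = -816*0 = 0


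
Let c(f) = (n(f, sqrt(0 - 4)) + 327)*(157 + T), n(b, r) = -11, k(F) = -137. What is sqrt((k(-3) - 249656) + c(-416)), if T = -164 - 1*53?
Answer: I*sqrt(268753) ≈ 518.41*I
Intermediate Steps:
T = -217 (T = -164 - 53 = -217)
c(f) = -18960 (c(f) = (-11 + 327)*(157 - 217) = 316*(-60) = -18960)
sqrt((k(-3) - 249656) + c(-416)) = sqrt((-137 - 249656) - 18960) = sqrt(-249793 - 18960) = sqrt(-268753) = I*sqrt(268753)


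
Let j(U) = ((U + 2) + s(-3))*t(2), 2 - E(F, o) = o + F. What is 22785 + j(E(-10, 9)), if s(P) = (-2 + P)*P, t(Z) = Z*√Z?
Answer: 22785 + 40*√2 ≈ 22842.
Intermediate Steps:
E(F, o) = 2 - F - o (E(F, o) = 2 - (o + F) = 2 - (F + o) = 2 + (-F - o) = 2 - F - o)
t(Z) = Z^(3/2)
s(P) = P*(-2 + P)
j(U) = 2*√2*(17 + U) (j(U) = ((U + 2) - 3*(-2 - 3))*2^(3/2) = ((2 + U) - 3*(-5))*(2*√2) = ((2 + U) + 15)*(2*√2) = (17 + U)*(2*√2) = 2*√2*(17 + U))
22785 + j(E(-10, 9)) = 22785 + 2*√2*(17 + (2 - 1*(-10) - 1*9)) = 22785 + 2*√2*(17 + (2 + 10 - 9)) = 22785 + 2*√2*(17 + 3) = 22785 + 2*√2*20 = 22785 + 40*√2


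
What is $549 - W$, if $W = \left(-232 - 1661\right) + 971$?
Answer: $1471$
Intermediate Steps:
$W = -922$ ($W = -1893 + 971 = -922$)
$549 - W = 549 - -922 = 549 + 922 = 1471$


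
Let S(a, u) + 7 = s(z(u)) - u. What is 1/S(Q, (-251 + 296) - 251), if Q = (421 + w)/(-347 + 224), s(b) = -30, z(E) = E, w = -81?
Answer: 1/169 ≈ 0.0059172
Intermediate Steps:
Q = -340/123 (Q = (421 - 81)/(-347 + 224) = 340/(-123) = 340*(-1/123) = -340/123 ≈ -2.7642)
S(a, u) = -37 - u (S(a, u) = -7 + (-30 - u) = -37 - u)
1/S(Q, (-251 + 296) - 251) = 1/(-37 - ((-251 + 296) - 251)) = 1/(-37 - (45 - 251)) = 1/(-37 - 1*(-206)) = 1/(-37 + 206) = 1/169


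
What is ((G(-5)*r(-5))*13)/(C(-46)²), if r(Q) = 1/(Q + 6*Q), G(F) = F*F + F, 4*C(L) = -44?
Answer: -52/847 ≈ -0.061393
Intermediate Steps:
C(L) = -11 (C(L) = (¼)*(-44) = -11)
G(F) = F + F² (G(F) = F² + F = F + F²)
r(Q) = 1/(7*Q)
((G(-5)*r(-5))*13)/(C(-46)²) = (((-5*(1 - 5))*((⅐)/(-5)))*13)/((-11)²) = (((-5*(-4))*((⅐)*(-⅕)))*13)/121 = ((20*(-1/35))*13)*(1/121) = -4/7*13*(1/121) = -52/7*1/121 = -52/847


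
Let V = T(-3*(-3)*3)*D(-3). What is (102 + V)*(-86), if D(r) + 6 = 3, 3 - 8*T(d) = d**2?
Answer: -64371/2 ≈ -32186.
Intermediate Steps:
T(d) = 3/8 - d**2/8
D(r) = -3 (D(r) = -6 + 3 = -3)
V = 1089/4 (V = (3/8 - (-3*(-3)*3)**2/8)*(-3) = (3/8 - (9*3)**2/8)*(-3) = (3/8 - 1/8*27**2)*(-3) = (3/8 - 1/8*729)*(-3) = (3/8 - 729/8)*(-3) = -363/4*(-3) = 1089/4 ≈ 272.25)
(102 + V)*(-86) = (102 + 1089/4)*(-86) = (1497/4)*(-86) = -64371/2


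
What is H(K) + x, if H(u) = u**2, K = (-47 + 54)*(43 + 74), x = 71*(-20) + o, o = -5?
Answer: 669336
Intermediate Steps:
x = -1425 (x = 71*(-20) - 5 = -1420 - 5 = -1425)
K = 819 (K = 7*117 = 819)
H(K) + x = 819**2 - 1425 = 670761 - 1425 = 669336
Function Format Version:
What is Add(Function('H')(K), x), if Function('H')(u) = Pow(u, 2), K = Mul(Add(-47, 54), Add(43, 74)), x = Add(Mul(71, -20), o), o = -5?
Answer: 669336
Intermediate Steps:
x = -1425 (x = Add(Mul(71, -20), -5) = Add(-1420, -5) = -1425)
K = 819 (K = Mul(7, 117) = 819)
Add(Function('H')(K), x) = Add(Pow(819, 2), -1425) = Add(670761, -1425) = 669336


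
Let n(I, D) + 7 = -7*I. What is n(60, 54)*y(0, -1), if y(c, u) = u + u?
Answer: 854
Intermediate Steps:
n(I, D) = -7 - 7*I
y(c, u) = 2*u
n(60, 54)*y(0, -1) = (-7 - 7*60)*(2*(-1)) = (-7 - 420)*(-2) = -427*(-2) = 854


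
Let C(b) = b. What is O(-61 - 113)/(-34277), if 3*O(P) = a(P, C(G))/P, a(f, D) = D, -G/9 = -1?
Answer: 1/1988066 ≈ 5.0300e-7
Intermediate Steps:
G = 9 (G = -9*(-1) = 9)
O(P) = 3/P (O(P) = (9/P)/3 = 3/P)
O(-61 - 113)/(-34277) = (3/(-61 - 113))/(-34277) = (3/(-174))*(-1/34277) = (3*(-1/174))*(-1/34277) = -1/58*(-1/34277) = 1/1988066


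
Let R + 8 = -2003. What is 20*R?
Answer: -40220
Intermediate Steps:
R = -2011 (R = -8 - 2003 = -2011)
20*R = 20*(-2011) = -40220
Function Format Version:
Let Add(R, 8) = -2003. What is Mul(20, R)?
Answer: -40220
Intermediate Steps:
R = -2011 (R = Add(-8, -2003) = -2011)
Mul(20, R) = Mul(20, -2011) = -40220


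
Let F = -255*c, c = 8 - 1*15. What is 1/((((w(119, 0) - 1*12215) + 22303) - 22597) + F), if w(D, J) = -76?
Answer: -1/10800 ≈ -9.2593e-5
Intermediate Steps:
c = -7 (c = 8 - 15 = -7)
F = 1785 (F = -255*(-7) = 1785)
1/((((w(119, 0) - 1*12215) + 22303) - 22597) + F) = 1/((((-76 - 1*12215) + 22303) - 22597) + 1785) = 1/((((-76 - 12215) + 22303) - 22597) + 1785) = 1/(((-12291 + 22303) - 22597) + 1785) = 1/((10012 - 22597) + 1785) = 1/(-12585 + 1785) = 1/(-10800) = -1/10800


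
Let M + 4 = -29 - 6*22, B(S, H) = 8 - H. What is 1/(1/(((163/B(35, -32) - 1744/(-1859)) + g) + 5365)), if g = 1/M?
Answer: 1197941179/223080 ≈ 5370.0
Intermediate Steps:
M = -165 (M = -4 + (-29 - 6*22) = -4 + (-29 - 132) = -4 - 161 = -165)
g = -1/165 (g = 1/(-165) = -1/165 ≈ -0.0060606)
1/(1/(((163/B(35, -32) - 1744/(-1859)) + g) + 5365)) = 1/(1/(((163/(8 - 1*(-32)) - 1744/(-1859)) - 1/165) + 5365)) = 1/(1/(((163/(8 + 32) - 1744*(-1/1859)) - 1/165) + 5365)) = 1/(1/(((163/40 + 1744/1859) - 1/165) + 5365)) = 1/(1/((372777/74360 - 1/165) + 5365)) = 1/(1/(1116979/223080 + 5365)) = 1/(1/(1197941179/223080)) = 1/(223080/1197941179) = 1197941179/223080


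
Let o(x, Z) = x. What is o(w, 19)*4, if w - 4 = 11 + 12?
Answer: 108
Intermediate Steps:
w = 27 (w = 4 + (11 + 12) = 4 + 23 = 27)
o(w, 19)*4 = 27*4 = 108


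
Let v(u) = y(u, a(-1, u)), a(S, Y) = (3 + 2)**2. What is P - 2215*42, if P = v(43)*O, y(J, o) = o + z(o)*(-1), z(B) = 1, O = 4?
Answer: -92934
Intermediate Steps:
a(S, Y) = 25 (a(S, Y) = 5**2 = 25)
y(J, o) = -1 + o (y(J, o) = o + 1*(-1) = o - 1 = -1 + o)
v(u) = 24 (v(u) = -1 + 25 = 24)
P = 96 (P = 24*4 = 96)
P - 2215*42 = 96 - 2215*42 = 96 - 1*93030 = 96 - 93030 = -92934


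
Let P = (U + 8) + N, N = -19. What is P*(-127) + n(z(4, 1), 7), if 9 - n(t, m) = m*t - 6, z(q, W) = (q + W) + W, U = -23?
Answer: 4291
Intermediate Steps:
z(q, W) = q + 2*W (z(q, W) = (W + q) + W = q + 2*W)
P = -34 (P = (-23 + 8) - 19 = -15 - 19 = -34)
n(t, m) = 15 - m*t (n(t, m) = 9 - (m*t - 6) = 9 - (-6 + m*t) = 9 + (6 - m*t) = 15 - m*t)
P*(-127) + n(z(4, 1), 7) = -34*(-127) + (15 - 1*7*(4 + 2*1)) = 4318 + (15 - 1*7*(4 + 2)) = 4318 + (15 - 1*7*6) = 4318 + (15 - 42) = 4318 - 27 = 4291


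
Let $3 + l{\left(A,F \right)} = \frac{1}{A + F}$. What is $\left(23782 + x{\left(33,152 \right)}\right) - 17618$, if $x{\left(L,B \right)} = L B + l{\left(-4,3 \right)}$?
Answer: $11176$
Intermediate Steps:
$l{\left(A,F \right)} = -3 + \frac{1}{A + F}$
$x{\left(L,B \right)} = -4 + B L$ ($x{\left(L,B \right)} = L B + \frac{1 - -12 - 9}{-4 + 3} = B L + \frac{1 + 12 - 9}{-1} = B L - 4 = -4 + B L$)
$\left(23782 + x{\left(33,152 \right)}\right) - 17618 = \left(23782 + \left(-4 + 152 \cdot 33\right)\right) - 17618 = \left(23782 + \left(-4 + 5016\right)\right) - 17618 = \left(23782 + 5012\right) - 17618 = 28794 - 17618 = 11176$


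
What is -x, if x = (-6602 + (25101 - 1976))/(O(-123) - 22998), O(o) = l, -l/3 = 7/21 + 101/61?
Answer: 1007903/1403242 ≈ 0.71827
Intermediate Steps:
l = -364/61 (l = -3*(7/21 + 101/61) = -3*(7*(1/21) + 101*(1/61)) = -3*(1/3 + 101/61) = -3*364/183 = -364/61 ≈ -5.9672)
O(o) = -364/61
x = -1007903/1403242 (x = (-6602 + (25101 - 1976))/(-364/61 - 22998) = (-6602 + 23125)/(-1403242/61) = 16523*(-61/1403242) = -1007903/1403242 ≈ -0.71827)
-x = -1*(-1007903/1403242) = 1007903/1403242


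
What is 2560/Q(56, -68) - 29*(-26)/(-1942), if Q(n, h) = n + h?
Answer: -622571/2913 ≈ -213.72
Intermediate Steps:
Q(n, h) = h + n
2560/Q(56, -68) - 29*(-26)/(-1942) = 2560/(-68 + 56) - 29*(-26)/(-1942) = 2560/(-12) + 754*(-1/1942) = 2560*(-1/12) - 377/971 = -640/3 - 377/971 = -622571/2913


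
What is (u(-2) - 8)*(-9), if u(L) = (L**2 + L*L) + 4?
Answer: -36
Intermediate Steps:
u(L) = 4 + 2*L**2 (u(L) = (L**2 + L**2) + 4 = 2*L**2 + 4 = 4 + 2*L**2)
(u(-2) - 8)*(-9) = ((4 + 2*(-2)**2) - 8)*(-9) = ((4 + 2*4) - 8)*(-9) = ((4 + 8) - 8)*(-9) = (12 - 8)*(-9) = 4*(-9) = -36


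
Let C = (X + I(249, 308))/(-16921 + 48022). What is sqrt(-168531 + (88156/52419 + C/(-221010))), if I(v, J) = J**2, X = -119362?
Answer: I*sqrt(67527469064484100492012838934330)/20017162018455 ≈ 410.52*I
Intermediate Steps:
C = -8166/10367 (C = (-119362 + 308**2)/(-16921 + 48022) = (-119362 + 94864)/31101 = -24498*1/31101 = -8166/10367 ≈ -0.78769)
sqrt(-168531 + (88156/52419 + C/(-221010))) = sqrt(-168531 + (88156/52419 - 8166/10367/(-221010))) = sqrt(-168531 + (88156*(1/52419) - 8166/10367*(-1/221010))) = sqrt(-168531 + (88156/52419 + 1361/381868445)) = sqrt(-168531 + 33664065979679/20017162018455) = sqrt(-3373478668066259926/20017162018455) = I*sqrt(67527469064484100492012838934330)/20017162018455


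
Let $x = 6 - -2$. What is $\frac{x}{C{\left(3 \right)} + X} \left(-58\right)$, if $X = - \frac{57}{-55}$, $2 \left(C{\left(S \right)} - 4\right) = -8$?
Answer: $- \frac{25520}{57} \approx -447.72$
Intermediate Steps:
$C{\left(S \right)} = 0$ ($C{\left(S \right)} = 4 + \frac{1}{2} \left(-8\right) = 4 - 4 = 0$)
$x = 8$ ($x = 6 + 2 = 8$)
$X = \frac{57}{55}$ ($X = \left(-57\right) \left(- \frac{1}{55}\right) = \frac{57}{55} \approx 1.0364$)
$\frac{x}{C{\left(3 \right)} + X} \left(-58\right) = \frac{1}{0 + \frac{57}{55}} \cdot 8 \left(-58\right) = \frac{1}{\frac{57}{55}} \cdot 8 \left(-58\right) = \frac{55}{57} \cdot 8 \left(-58\right) = \frac{440}{57} \left(-58\right) = - \frac{25520}{57}$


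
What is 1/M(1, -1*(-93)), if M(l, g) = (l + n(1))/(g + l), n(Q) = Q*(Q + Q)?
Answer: 94/3 ≈ 31.333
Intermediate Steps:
n(Q) = 2*Q² (n(Q) = Q*(2*Q) = 2*Q²)
M(l, g) = (2 + l)/(g + l) (M(l, g) = (l + 2*1²)/(g + l) = (l + 2*1)/(g + l) = (l + 2)/(g + l) = (2 + l)/(g + l))
1/M(1, -1*(-93)) = 1/((2 + 1)/(-1*(-93) + 1)) = 1/(3/(93 + 1)) = 1/(3/94) = 94/3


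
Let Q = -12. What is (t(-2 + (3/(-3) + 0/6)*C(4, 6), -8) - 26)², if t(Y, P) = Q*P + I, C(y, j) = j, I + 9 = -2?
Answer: 3481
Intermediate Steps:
I = -11 (I = -9 - 2 = -11)
t(Y, P) = -11 - 12*P (t(Y, P) = -12*P - 11 = -11 - 12*P)
(t(-2 + (3/(-3) + 0/6)*C(4, 6), -8) - 26)² = ((-11 - 12*(-8)) - 26)² = ((-11 + 96) - 26)² = (85 - 26)² = 59² = 3481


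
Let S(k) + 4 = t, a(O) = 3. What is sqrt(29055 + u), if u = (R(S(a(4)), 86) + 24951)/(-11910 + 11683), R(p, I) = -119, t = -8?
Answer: sqrt(1491538231)/227 ≈ 170.13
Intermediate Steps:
S(k) = -12 (S(k) = -4 - 8 = -12)
u = -24832/227 (u = (-119 + 24951)/(-11910 + 11683) = 24832/(-227) = 24832*(-1/227) = -24832/227 ≈ -109.39)
sqrt(29055 + u) = sqrt(29055 - 24832/227) = sqrt(6570653/227) = sqrt(1491538231)/227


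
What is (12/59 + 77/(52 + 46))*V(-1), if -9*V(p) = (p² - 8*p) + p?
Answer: -3268/3717 ≈ -0.87920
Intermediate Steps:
V(p) = -p²/9 + 7*p/9 (V(p) = -((p² - 8*p) + p)/9 = -(p² - 7*p)/9 = -p²/9 + 7*p/9)
(12/59 + 77/(52 + 46))*V(-1) = (12/59 + 77/(52 + 46))*((⅑)*(-1)*(7 - 1*(-1))) = (12*(1/59) + 77/98)*((⅑)*(-1)*(7 + 1)) = (12/59 + 77*(1/98))*((⅑)*(-1)*8) = (12/59 + 11/14)*(-8/9) = (817/826)*(-8/9) = -3268/3717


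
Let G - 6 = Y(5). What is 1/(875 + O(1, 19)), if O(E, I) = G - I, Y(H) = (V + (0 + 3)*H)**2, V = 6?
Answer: 1/1303 ≈ 0.00076746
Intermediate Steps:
Y(H) = (6 + 3*H)**2 (Y(H) = (6 + (0 + 3)*H)**2 = (6 + 3*H)**2)
G = 447 (G = 6 + 9*(2 + 5)**2 = 6 + 9*7**2 = 6 + 9*49 = 6 + 441 = 447)
O(E, I) = 447 - I
1/(875 + O(1, 19)) = 1/(875 + (447 - 1*19)) = 1/(875 + (447 - 19)) = 1/(875 + 428) = 1/1303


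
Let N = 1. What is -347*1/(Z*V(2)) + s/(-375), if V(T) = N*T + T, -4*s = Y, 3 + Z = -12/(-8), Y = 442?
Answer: 7266/125 ≈ 58.128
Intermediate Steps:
Z = -3/2 (Z = -3 - 12/(-8) = -3 - 12*(-⅛) = -3 + 3/2 = -3/2 ≈ -1.5000)
s = -221/2 (s = -¼*442 = -221/2 ≈ -110.50)
V(T) = 2*T (V(T) = 1*T + T = T + T = 2*T)
-347*1/(Z*V(2)) + s/(-375) = -347/((-3*2)) - 221/2/(-375) = -347/((-3/2*4)) - 221/2*(-1/375) = -347/(-6) + 221/750 = -347*(-⅙) + 221/750 = 347/6 + 221/750 = 7266/125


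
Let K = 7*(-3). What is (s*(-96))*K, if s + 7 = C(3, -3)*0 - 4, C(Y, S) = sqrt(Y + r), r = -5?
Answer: -22176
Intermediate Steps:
C(Y, S) = sqrt(-5 + Y) (C(Y, S) = sqrt(Y - 5) = sqrt(-5 + Y))
K = -21
s = -11 (s = -7 + (sqrt(-5 + 3)*0 - 4) = -7 + (sqrt(-2)*0 - 4) = -7 + ((I*sqrt(2))*0 - 4) = -7 + (0 - 4) = -7 - 4 = -11)
(s*(-96))*K = -11*(-96)*(-21) = 1056*(-21) = -22176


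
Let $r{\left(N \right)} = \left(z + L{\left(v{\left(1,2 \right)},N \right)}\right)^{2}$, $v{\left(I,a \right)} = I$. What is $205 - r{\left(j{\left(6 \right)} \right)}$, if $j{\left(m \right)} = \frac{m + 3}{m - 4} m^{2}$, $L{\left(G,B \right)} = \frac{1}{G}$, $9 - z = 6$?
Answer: $189$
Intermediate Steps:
$z = 3$ ($z = 9 - 6 = 3$)
$j{\left(m \right)} = \frac{m^{2} \left(3 + m\right)}{-4 + m}$ ($j{\left(m \right)} = \frac{3 + m}{-4 + m} m^{2} = \frac{m^{2} \left(3 + m\right)}{-4 + m}$)
$r{\left(N \right)} = 16$ ($r{\left(N \right)} = \left(3 + 1^{-1}\right)^{2} = \left(3 + 1\right)^{2} = 4^{2} = 16$)
$205 - r{\left(j{\left(6 \right)} \right)} = 205 - 16 = 189$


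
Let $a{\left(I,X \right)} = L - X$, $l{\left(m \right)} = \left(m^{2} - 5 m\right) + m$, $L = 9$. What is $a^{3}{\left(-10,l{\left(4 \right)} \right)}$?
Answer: $729$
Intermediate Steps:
$l{\left(m \right)} = m^{2} - 4 m$
$a{\left(I,X \right)} = 9 - X$
$a^{3}{\left(-10,l{\left(4 \right)} \right)} = \left(9 - 4 \left(-4 + 4\right)\right)^{3} = \left(9 - 4 \cdot 0\right)^{3} = \left(9 - 0\right)^{3} = \left(9 + 0\right)^{3} = 9^{3} = 729$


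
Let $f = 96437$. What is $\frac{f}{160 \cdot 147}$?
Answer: $\frac{96437}{23520} \approx 4.1002$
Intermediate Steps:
$\frac{f}{160 \cdot 147} = \frac{96437}{160 \cdot 147} = \frac{96437}{23520}$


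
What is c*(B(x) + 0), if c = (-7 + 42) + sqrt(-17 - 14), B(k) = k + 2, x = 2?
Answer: 140 + 4*I*sqrt(31) ≈ 140.0 + 22.271*I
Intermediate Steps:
B(k) = 2 + k
c = 35 + I*sqrt(31) (c = 35 + sqrt(-31) = 35 + I*sqrt(31) ≈ 35.0 + 5.5678*I)
c*(B(x) + 0) = (35 + I*sqrt(31))*((2 + 2) + 0) = (35 + I*sqrt(31))*(4 + 0) = (35 + I*sqrt(31))*4 = 140 + 4*I*sqrt(31)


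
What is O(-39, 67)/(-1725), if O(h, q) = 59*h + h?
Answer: 156/115 ≈ 1.3565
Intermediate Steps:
O(h, q) = 60*h
O(-39, 67)/(-1725) = (60*(-39))/(-1725) = -2340*(-1/1725) = 156/115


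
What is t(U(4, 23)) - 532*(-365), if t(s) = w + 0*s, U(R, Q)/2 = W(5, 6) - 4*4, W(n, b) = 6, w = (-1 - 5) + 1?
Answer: 194175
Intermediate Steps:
w = -5 (w = -6 + 1 = -5)
U(R, Q) = -20 (U(R, Q) = 2*(6 - 4*4) = 2*(6 - 16) = 2*(-10) = -20)
t(s) = -5 (t(s) = -5 + 0*s = -5 + 0 = -5)
t(U(4, 23)) - 532*(-365) = -5 - 532*(-365) = -5 + 194180 = 194175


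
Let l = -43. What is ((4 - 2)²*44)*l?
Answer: -7568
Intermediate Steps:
((4 - 2)²*44)*l = ((4 - 2)²*44)*(-43) = (2²*44)*(-43) = (4*44)*(-43) = 176*(-43) = -7568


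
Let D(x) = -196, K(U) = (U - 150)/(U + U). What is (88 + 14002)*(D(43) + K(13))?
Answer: -36866485/13 ≈ -2.8359e+6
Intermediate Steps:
K(U) = (-150 + U)/(2*U) (K(U) = (-150 + U)/((2*U)) = (-150 + U)*(1/(2*U)) = (-150 + U)/(2*U))
(88 + 14002)*(D(43) + K(13)) = (88 + 14002)*(-196 + (½)*(-150 + 13)/13) = 14090*(-196 + (½)*(1/13)*(-137)) = 14090*(-196 - 137/26) = 14090*(-5233/26) = -36866485/13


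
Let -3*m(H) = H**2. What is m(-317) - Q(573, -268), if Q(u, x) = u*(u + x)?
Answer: -624784/3 ≈ -2.0826e+5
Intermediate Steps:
m(H) = -H**2/3
m(-317) - Q(573, -268) = -1/3*(-317)**2 - 573*(573 - 268) = -1/3*100489 - 573*305 = -100489/3 - 1*174765 = -100489/3 - 174765 = -624784/3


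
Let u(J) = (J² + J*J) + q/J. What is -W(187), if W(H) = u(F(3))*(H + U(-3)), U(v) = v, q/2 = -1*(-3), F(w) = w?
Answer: -3680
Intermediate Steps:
q = 6 (q = 2*(-1*(-3)) = 2*3 = 6)
u(J) = 2*J² + 6/J (u(J) = (J² + J*J) + 6/J = (J² + J²) + 6/J = 2*J² + 6/J)
W(H) = -60 + 20*H (W(H) = (2*(3 + 3³)/3)*(H - 3) = (2*(⅓)*(3 + 27))*(-3 + H) = (2*(⅓)*30)*(-3 + H) = 20*(-3 + H) = -60 + 20*H)
-W(187) = -(-60 + 20*187) = -(-60 + 3740) = -1*3680 = -3680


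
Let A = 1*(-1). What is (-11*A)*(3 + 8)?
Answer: 121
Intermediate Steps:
A = -1
(-11*A)*(3 + 8) = (-11*(-1))*(3 + 8) = 11*11 = 121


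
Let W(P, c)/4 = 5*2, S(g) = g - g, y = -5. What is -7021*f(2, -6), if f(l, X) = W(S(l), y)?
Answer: -280840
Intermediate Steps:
S(g) = 0
W(P, c) = 40 (W(P, c) = 4*(5*2) = 4*10 = 40)
f(l, X) = 40
-7021*f(2, -6) = -7021*40 = -280840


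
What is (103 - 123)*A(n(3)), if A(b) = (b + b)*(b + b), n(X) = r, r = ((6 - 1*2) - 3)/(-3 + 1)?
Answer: -20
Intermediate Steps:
r = -½ (r = ((6 - 2) - 3)/(-2) = (4 - 3)*(-½) = 1*(-½) = -½ ≈ -0.50000)
n(X) = -½
A(b) = 4*b² (A(b) = (2*b)*(2*b) = 4*b²)
(103 - 123)*A(n(3)) = (103 - 123)*(4*(-½)²) = -80/4 = -20*1 = -20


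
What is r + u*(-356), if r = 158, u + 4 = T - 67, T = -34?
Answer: 37538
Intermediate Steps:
u = -105 (u = -4 + (-34 - 67) = -4 - 101 = -105)
r + u*(-356) = 158 - 105*(-356) = 158 + 37380 = 37538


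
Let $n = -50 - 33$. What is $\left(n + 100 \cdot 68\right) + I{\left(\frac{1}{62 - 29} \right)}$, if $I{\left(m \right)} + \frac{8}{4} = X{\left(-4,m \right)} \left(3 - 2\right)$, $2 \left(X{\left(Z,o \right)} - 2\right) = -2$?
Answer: $6716$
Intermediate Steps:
$X{\left(Z,o \right)} = 1$ ($X{\left(Z,o \right)} = 2 + \frac{1}{2} \left(-2\right) = 2 - 1 = 1$)
$n = -83$ ($n = -50 - 33 = -83$)
$I{\left(m \right)} = -1$ ($I{\left(m \right)} = -2 + 1 \left(3 - 2\right) = -2 + 1 \cdot 1 = -2 + 1 = -1$)
$\left(n + 100 \cdot 68\right) + I{\left(\frac{1}{62 - 29} \right)} = \left(-83 + 100 \cdot 68\right) - 1 = \left(-83 + 6800\right) - 1 = 6717 - 1 = 6716$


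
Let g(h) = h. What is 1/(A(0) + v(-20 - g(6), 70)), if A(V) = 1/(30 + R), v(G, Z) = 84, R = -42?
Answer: 12/1007 ≈ 0.011917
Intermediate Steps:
A(V) = -1/12 (A(V) = 1/(30 - 42) = 1/(-12) = -1/12)
1/(A(0) + v(-20 - g(6), 70)) = 1/(-1/12 + 84) = 1/(1007/12) = 12/1007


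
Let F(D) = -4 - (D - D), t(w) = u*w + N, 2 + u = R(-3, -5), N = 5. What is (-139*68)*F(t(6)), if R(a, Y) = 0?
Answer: 37808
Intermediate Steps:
u = -2 (u = -2 + 0 = -2)
t(w) = 5 - 2*w (t(w) = -2*w + 5 = 5 - 2*w)
F(D) = -4 (F(D) = -4 - 1*0 = -4 + 0 = -4)
(-139*68)*F(t(6)) = -139*68*(-4) = -9452*(-4) = 37808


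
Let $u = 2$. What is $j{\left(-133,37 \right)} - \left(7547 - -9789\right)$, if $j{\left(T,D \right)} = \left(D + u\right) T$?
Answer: $-22523$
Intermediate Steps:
$j{\left(T,D \right)} = T \left(2 + D\right)$ ($j{\left(T,D \right)} = \left(D + 2\right) T = \left(2 + D\right) T = T \left(2 + D\right)$)
$j{\left(-133,37 \right)} - \left(7547 - -9789\right) = - 133 \left(2 + 37\right) - \left(7547 - -9789\right) = \left(-133\right) 39 - \left(7547 + 9789\right) = -5187 - 17336 = -22523$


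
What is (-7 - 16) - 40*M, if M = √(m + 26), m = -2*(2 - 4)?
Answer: -23 - 40*√30 ≈ -242.09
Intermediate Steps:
m = 4 (m = -2*(-2) = 4)
M = √30 (M = √(4 + 26) = √30 ≈ 5.4772)
(-7 - 16) - 40*M = (-7 - 16) - 40*√30 = -23 - 40*√30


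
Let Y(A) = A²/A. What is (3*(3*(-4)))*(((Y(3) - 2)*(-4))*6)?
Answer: 864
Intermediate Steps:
Y(A) = A
(3*(3*(-4)))*(((Y(3) - 2)*(-4))*6) = (3*(3*(-4)))*(((3 - 2)*(-4))*6) = (3*(-12))*((1*(-4))*6) = -(-144)*6 = -36*(-24) = 864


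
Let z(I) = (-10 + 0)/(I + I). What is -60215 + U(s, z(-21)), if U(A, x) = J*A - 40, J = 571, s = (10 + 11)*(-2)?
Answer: -84237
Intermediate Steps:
s = -42 (s = 21*(-2) = -42)
z(I) = -5/I (z(I) = -10*1/(2*I) = -5/I)
U(A, x) = -40 + 571*A (U(A, x) = 571*A - 40 = -40 + 571*A)
-60215 + U(s, z(-21)) = -60215 + (-40 + 571*(-42)) = -60215 + (-40 - 23982) = -60215 - 24022 = -84237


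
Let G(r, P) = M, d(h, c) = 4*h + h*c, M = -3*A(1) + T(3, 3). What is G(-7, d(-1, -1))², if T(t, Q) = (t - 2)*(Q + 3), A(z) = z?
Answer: 9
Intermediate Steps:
T(t, Q) = (-2 + t)*(3 + Q)
M = 3 (M = -3*1 + (-6 - 2*3 + 3*3 + 3*3) = -3 + (-6 - 6 + 9 + 9) = -3 + 6 = 3)
d(h, c) = 4*h + c*h
G(r, P) = 3
G(-7, d(-1, -1))² = 3² = 9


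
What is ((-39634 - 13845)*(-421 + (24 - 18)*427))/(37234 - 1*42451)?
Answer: 114498539/5217 ≈ 21947.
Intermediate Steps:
((-39634 - 13845)*(-421 + (24 - 18)*427))/(37234 - 1*42451) = (-53479*(-421 + 6*427))/(37234 - 42451) = -53479*(-421 + 2562)/(-5217) = -53479*2141*(-1/5217) = -114498539*(-1/5217) = 114498539/5217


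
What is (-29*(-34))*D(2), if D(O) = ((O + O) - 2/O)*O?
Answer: 5916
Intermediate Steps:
D(O) = O*(-2/O + 2*O) (D(O) = (2*O - 2/O)*O = (-2/O + 2*O)*O = O*(-2/O + 2*O))
(-29*(-34))*D(2) = (-29*(-34))*(-2 + 2*2**2) = 986*(-2 + 2*4) = 986*(-2 + 8) = 986*6 = 5916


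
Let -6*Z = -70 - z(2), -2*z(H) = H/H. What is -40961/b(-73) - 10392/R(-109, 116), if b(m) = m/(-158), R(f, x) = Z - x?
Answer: -8100109622/91469 ≈ -88556.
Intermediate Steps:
z(H) = -½ (z(H) = -H/(2*H) = -½*1 = -½)
Z = 139/12 (Z = -(-70 - 1*(-½))/6 = -(-70 + ½)/6 = -⅙*(-139/2) = 139/12 ≈ 11.583)
R(f, x) = 139/12 - x
b(m) = -m/158 (b(m) = m*(-1/158) = -m/158)
-40961/b(-73) - 10392/R(-109, 116) = -40961/((-1/158*(-73))) - 10392/(139/12 - 1*116) = -40961/73/158 - 10392/(139/12 - 116) = -40961*158/73 - 10392/(-1253/12) = -6471838/73 - 10392*(-12/1253) = -6471838/73 + 124704/1253 = -8100109622/91469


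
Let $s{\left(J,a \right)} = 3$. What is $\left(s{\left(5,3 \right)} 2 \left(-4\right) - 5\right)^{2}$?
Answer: $841$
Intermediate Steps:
$\left(s{\left(5,3 \right)} 2 \left(-4\right) - 5\right)^{2} = \left(3 \cdot 2 \left(-4\right) - 5\right)^{2} = \left(6 \left(-4\right) - 5\right)^{2} = \left(-24 - 5\right)^{2} = \left(-29\right)^{2} = 841$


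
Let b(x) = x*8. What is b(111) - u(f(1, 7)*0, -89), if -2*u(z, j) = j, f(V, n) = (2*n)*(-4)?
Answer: 1687/2 ≈ 843.50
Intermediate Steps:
f(V, n) = -8*n
u(z, j) = -j/2
b(x) = 8*x
b(111) - u(f(1, 7)*0, -89) = 8*111 - (-1)*(-89)/2 = 888 - 1*89/2 = 888 - 89/2 = 1687/2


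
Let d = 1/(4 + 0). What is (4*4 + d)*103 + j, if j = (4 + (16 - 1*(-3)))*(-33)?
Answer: 3659/4 ≈ 914.75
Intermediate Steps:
d = ¼ (d = 1/4 = ¼ ≈ 0.25000)
j = -759 (j = (4 + (16 + 3))*(-33) = (4 + 19)*(-33) = 23*(-33) = -759)
(4*4 + d)*103 + j = (4*4 + ¼)*103 - 759 = (16 + ¼)*103 - 759 = (65/4)*103 - 759 = 6695/4 - 759 = 3659/4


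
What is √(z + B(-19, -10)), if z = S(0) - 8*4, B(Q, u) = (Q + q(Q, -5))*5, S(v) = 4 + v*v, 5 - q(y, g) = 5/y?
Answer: I*√34903/19 ≈ 9.8328*I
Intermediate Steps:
q(y, g) = 5 - 5/y
S(v) = 4 + v²
B(Q, u) = 25 - 25/Q + 5*Q (B(Q, u) = (Q + (5 - 5/Q))*5 = (5 + Q - 5/Q)*5 = 25 - 25/Q + 5*Q)
z = -28 (z = (4 + 0²) - 8*4 = (4 + 0) - 32 = 4 - 32 = -28)
√(z + B(-19, -10)) = √(-28 + (25 - 25/(-19) + 5*(-19))) = √(-28 + (25 - 25*(-1/19) - 95)) = √(-28 + (25 + 25/19 - 95)) = √(-28 - 1305/19) = √(-1837/19) = I*√34903/19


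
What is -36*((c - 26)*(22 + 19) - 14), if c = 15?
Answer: 16740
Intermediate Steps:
-36*((c - 26)*(22 + 19) - 14) = -36*((15 - 26)*(22 + 19) - 14) = -36*(-11*41 - 14) = -36*(-451 - 14) = -36*(-465) = 16740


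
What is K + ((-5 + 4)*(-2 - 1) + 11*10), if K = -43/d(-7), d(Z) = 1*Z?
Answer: 834/7 ≈ 119.14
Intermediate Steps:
d(Z) = Z
K = 43/7 (K = -43/(-7) = -43*(-⅐) = 43/7 ≈ 6.1429)
K + ((-5 + 4)*(-2 - 1) + 11*10) = 43/7 + ((-5 + 4)*(-2 - 1) + 11*10) = 43/7 + (-1*(-3) + 110) = 43/7 + (3 + 110) = 43/7 + 113 = 834/7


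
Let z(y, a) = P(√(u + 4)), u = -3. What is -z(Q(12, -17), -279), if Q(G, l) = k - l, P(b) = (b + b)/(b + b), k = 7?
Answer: -1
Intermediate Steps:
P(b) = 1 (P(b) = (2*b)/((2*b)) = (2*b)*(1/(2*b)) = 1)
Q(G, l) = 7 - l
z(y, a) = 1
-z(Q(12, -17), -279) = -1*1 = -1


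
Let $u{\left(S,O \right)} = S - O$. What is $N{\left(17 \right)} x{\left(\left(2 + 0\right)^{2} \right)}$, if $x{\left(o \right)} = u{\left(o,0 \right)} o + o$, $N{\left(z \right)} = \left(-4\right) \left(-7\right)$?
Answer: $560$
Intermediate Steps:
$N{\left(z \right)} = 28$
$x{\left(o \right)} = o + o^{2}$ ($x{\left(o \right)} = \left(o - 0\right) o + o = \left(o + 0\right) o + o = o o + o = o^{2} + o = o + o^{2}$)
$N{\left(17 \right)} x{\left(\left(2 + 0\right)^{2} \right)} = 28 \left(2 + 0\right)^{2} \left(1 + \left(2 + 0\right)^{2}\right) = 28 \cdot 2^{2} \left(1 + 2^{2}\right) = 28 \cdot 4 \left(1 + 4\right) = 28 \cdot 4 \cdot 5 = 28 \cdot 20 = 560$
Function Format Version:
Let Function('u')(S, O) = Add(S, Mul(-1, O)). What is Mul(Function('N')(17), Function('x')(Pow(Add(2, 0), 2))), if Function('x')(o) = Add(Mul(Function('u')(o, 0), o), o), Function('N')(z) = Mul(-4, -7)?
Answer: 560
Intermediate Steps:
Function('N')(z) = 28
Function('x')(o) = Add(o, Pow(o, 2)) (Function('x')(o) = Add(Mul(Add(o, Mul(-1, 0)), o), o) = Add(Mul(Add(o, 0), o), o) = Add(Mul(o, o), o) = Add(Pow(o, 2), o) = Add(o, Pow(o, 2)))
Mul(Function('N')(17), Function('x')(Pow(Add(2, 0), 2))) = Mul(28, Mul(Pow(Add(2, 0), 2), Add(1, Pow(Add(2, 0), 2)))) = Mul(28, Mul(Pow(2, 2), Add(1, Pow(2, 2)))) = Mul(28, Mul(4, Add(1, 4))) = Mul(28, Mul(4, 5)) = Mul(28, 20) = 560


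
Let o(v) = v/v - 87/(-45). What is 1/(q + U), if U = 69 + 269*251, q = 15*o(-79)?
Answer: 1/67632 ≈ 1.4786e-5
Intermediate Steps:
o(v) = 44/15 (o(v) = 1 - 87*(-1/45) = 1 + 29/15 = 44/15)
q = 44 (q = 15*(44/15) = 44)
U = 67588 (U = 69 + 67519 = 67588)
1/(q + U) = 1/(44 + 67588) = 1/67632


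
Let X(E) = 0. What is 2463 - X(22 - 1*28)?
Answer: 2463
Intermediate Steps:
2463 - X(22 - 1*28) = 2463 - 1*0 = 2463 + 0 = 2463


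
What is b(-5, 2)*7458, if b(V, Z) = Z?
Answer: 14916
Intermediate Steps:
b(-5, 2)*7458 = 2*7458 = 14916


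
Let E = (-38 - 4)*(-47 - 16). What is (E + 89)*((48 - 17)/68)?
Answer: 84785/68 ≈ 1246.8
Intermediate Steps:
E = 2646 (E = -42*(-63) = 2646)
(E + 89)*((48 - 17)/68) = (2646 + 89)*((48 - 17)/68) = 2735*(31*(1/68)) = 2735*(31/68) = 84785/68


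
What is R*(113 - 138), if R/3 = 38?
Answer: -2850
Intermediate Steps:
R = 114 (R = 3*38 = 114)
R*(113 - 138) = 114*(113 - 138) = 114*(-25) = -2850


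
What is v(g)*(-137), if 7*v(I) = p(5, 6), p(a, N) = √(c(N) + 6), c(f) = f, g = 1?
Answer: -274*√3/7 ≈ -67.797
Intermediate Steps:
p(a, N) = √(6 + N) (p(a, N) = √(N + 6) = √(6 + N))
v(I) = 2*√3/7 (v(I) = √(6 + 6)/7 = √12/7 = (2*√3)/7 = 2*√3/7)
v(g)*(-137) = (2*√3/7)*(-137) = -274*√3/7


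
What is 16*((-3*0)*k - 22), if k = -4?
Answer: -352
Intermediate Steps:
16*((-3*0)*k - 22) = 16*(-3*0*(-4) - 22) = 16*(0*(-4) - 22) = 16*(0 - 22) = 16*(-22) = -352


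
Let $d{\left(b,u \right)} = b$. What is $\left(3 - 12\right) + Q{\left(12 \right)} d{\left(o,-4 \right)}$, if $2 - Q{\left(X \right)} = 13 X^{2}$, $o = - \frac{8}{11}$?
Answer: $1351$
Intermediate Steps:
$o = - \frac{8}{11}$ ($o = \left(-8\right) \frac{1}{11} = - \frac{8}{11} \approx -0.72727$)
$Q{\left(X \right)} = 2 - 13 X^{2}$
$\left(3 - 12\right) + Q{\left(12 \right)} d{\left(o,-4 \right)} = \left(3 - 12\right) + \left(2 - 13 \cdot 12^{2}\right) \left(- \frac{8}{11}\right) = -9 + \left(2 - 1872\right) \left(- \frac{8}{11}\right) = -9 - -1360 = -9 + 1360 = 1351$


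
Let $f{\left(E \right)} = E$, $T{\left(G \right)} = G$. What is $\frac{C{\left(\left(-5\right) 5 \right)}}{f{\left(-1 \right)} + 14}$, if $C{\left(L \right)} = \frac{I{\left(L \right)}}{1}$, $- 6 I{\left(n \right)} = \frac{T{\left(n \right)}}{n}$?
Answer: $- \frac{1}{78} \approx -0.012821$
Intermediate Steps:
$I{\left(n \right)} = - \frac{1}{6}$ ($I{\left(n \right)} = - \frac{n \frac{1}{n}}{6} = \left(- \frac{1}{6}\right) 1 = - \frac{1}{6}$)
$C{\left(L \right)} = - \frac{1}{6}$ ($C{\left(L \right)} = - \frac{1}{6 \cdot 1} = \left(- \frac{1}{6}\right) 1 = - \frac{1}{6}$)
$\frac{C{\left(\left(-5\right) 5 \right)}}{f{\left(-1 \right)} + 14} = \frac{1}{-1 + 14} \left(- \frac{1}{6}\right) = \frac{1}{13} \left(- \frac{1}{6}\right) = - \frac{1}{78}$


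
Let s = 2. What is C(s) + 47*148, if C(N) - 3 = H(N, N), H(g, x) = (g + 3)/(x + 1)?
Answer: 20882/3 ≈ 6960.7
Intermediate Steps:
H(g, x) = (3 + g)/(1 + x)
C(N) = 3 + (3 + N)/(1 + N)
C(s) + 47*148 = 2*(3 + 2*2)/(1 + 2) + 47*148 = 2*(3 + 4)/3 + 6956 = 2*(1/3)*7 + 6956 = 14/3 + 6956 = 20882/3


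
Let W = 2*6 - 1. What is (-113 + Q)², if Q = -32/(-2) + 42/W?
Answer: 1050625/121 ≈ 8682.8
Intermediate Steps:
W = 11 (W = 12 - 1 = 11)
Q = 218/11 (Q = -32/(-2) + 42/11 = -32*(-½) + 42*(1/11) = 16 + 42/11 = 218/11 ≈ 19.818)
(-113 + Q)² = (-113 + 218/11)² = (-1025/11)² = 1050625/121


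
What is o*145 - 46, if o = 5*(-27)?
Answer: -19621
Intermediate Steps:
o = -135
o*145 - 46 = -135*145 - 46 = -19575 - 46 = -19621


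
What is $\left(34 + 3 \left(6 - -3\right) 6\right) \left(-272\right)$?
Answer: $-53312$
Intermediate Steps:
$\left(34 + 3 \left(6 - -3\right) 6\right) \left(-272\right) = \left(34 + 3 \left(6 + 3\right) 6\right) \left(-272\right) = \left(34 + 3 \cdot 9 \cdot 6\right) \left(-272\right) = \left(34 + 27 \cdot 6\right) \left(-272\right) = \left(34 + 162\right) \left(-272\right) = 196 \left(-272\right) = -53312$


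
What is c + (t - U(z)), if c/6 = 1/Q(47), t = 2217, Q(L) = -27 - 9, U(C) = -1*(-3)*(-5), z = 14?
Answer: 13391/6 ≈ 2231.8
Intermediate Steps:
U(C) = -15 (U(C) = 3*(-5) = -15)
Q(L) = -36
c = -⅙ (c = 6/(-36) = 6*(-1/36) = -⅙ ≈ -0.16667)
c + (t - U(z)) = -⅙ + (2217 - 1*(-15)) = -⅙ + (2217 + 15) = -⅙ + 2232 = 13391/6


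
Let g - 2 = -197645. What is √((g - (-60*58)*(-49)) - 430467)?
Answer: I*√798630 ≈ 893.66*I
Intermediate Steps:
g = -197643 (g = 2 - 197645 = -197643)
√((g - (-60*58)*(-49)) - 430467) = √((-197643 - (-60*58)*(-49)) - 430467) = √((-197643 - (-3480)*(-49)) - 430467) = √((-197643 - 1*170520) - 430467) = √((-197643 - 170520) - 430467) = √(-368163 - 430467) = √(-798630) = I*√798630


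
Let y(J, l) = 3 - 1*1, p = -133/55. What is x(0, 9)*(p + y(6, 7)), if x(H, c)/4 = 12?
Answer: -1104/55 ≈ -20.073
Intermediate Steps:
x(H, c) = 48 (x(H, c) = 4*12 = 48)
p = -133/55 (p = -133*1/55 = -133/55 ≈ -2.4182)
y(J, l) = 2 (y(J, l) = 3 - 1 = 2)
x(0, 9)*(p + y(6, 7)) = 48*(-133/55 + 2) = 48*(-23/55) = -1104/55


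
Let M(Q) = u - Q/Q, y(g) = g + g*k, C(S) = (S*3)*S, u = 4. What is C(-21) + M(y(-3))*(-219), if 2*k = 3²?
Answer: 666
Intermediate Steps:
k = 9/2 (k = (½)*3² = (½)*9 = 9/2 ≈ 4.5000)
C(S) = 3*S² (C(S) = (3*S)*S = 3*S²)
y(g) = 11*g/2 (y(g) = g + g*(9/2) = g + 9*g/2 = 11*g/2)
M(Q) = 3 (M(Q) = 4 - Q/Q = 4 - 1*1 = 4 - 1 = 3)
C(-21) + M(y(-3))*(-219) = 3*(-21)² + 3*(-219) = 3*441 - 657 = 1323 - 657 = 666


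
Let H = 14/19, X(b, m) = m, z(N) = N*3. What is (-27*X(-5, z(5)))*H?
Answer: -5670/19 ≈ -298.42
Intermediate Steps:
z(N) = 3*N
H = 14/19 (H = 14*(1/19) = 14/19 ≈ 0.73684)
(-27*X(-5, z(5)))*H = -81*5*(14/19) = -27*15*(14/19) = -405*14/19 = -5670/19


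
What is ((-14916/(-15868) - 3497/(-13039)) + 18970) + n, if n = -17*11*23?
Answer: 58371306079/3978901 ≈ 14670.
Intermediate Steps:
n = -4301 (n = -187*23 = -4301)
((-14916/(-15868) - 3497/(-13039)) + 18970) + n = ((-14916/(-15868) - 3497/(-13039)) + 18970) - 4301 = ((-14916*(-1/15868) - 3497*(-1/13039)) + 18970) - 4301 = ((3729/3967 + 269/1003) + 18970) - 4301 = (4807310/3978901 + 18970) - 4301 = 75484559280/3978901 - 4301 = 58371306079/3978901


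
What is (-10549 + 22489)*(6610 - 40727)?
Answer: -407356980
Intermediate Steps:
(-10549 + 22489)*(6610 - 40727) = 11940*(-34117) = -407356980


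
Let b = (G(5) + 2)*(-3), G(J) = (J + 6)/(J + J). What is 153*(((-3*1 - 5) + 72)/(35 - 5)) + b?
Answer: 3171/10 ≈ 317.10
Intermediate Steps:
G(J) = (6 + J)/(2*J) (G(J) = (6 + J)/((2*J)) = (6 + J)*(1/(2*J)) = (6 + J)/(2*J))
b = -93/10 (b = ((½)*(6 + 5)/5 + 2)*(-3) = ((½)*(⅕)*11 + 2)*(-3) = (11/10 + 2)*(-3) = (31/10)*(-3) = -93/10 ≈ -9.3000)
153*(((-3*1 - 5) + 72)/(35 - 5)) + b = 153*(((-3*1 - 5) + 72)/(35 - 5)) - 93/10 = 153*(((-3 - 5) + 72)/30) - 93/10 = 153*((-8 + 72)*(1/30)) - 93/10 = 153*(64*(1/30)) - 93/10 = 153*(32/15) - 93/10 = 1632/5 - 93/10 = 3171/10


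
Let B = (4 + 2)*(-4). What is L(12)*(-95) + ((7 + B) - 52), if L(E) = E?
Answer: -1209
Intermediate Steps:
B = -24 (B = 6*(-4) = -24)
L(12)*(-95) + ((7 + B) - 52) = 12*(-95) + ((7 - 24) - 52) = -1140 + (-17 - 52) = -1140 - 69 = -1209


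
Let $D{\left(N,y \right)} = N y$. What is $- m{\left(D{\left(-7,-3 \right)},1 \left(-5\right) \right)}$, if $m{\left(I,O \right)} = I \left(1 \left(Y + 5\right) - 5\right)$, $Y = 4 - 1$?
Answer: $-63$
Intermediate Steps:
$Y = 3$
$m{\left(I,O \right)} = 3 I$ ($m{\left(I,O \right)} = I \left(1 \left(3 + 5\right) - 5\right) = I \left(1 \cdot 8 - 5\right) = I \left(8 - 5\right) = I 3 = 3 I$)
$- m{\left(D{\left(-7,-3 \right)},1 \left(-5\right) \right)} = - 3 \left(\left(-7\right) \left(-3\right)\right) = - 3 \cdot 21 = \left(-1\right) 63 = -63$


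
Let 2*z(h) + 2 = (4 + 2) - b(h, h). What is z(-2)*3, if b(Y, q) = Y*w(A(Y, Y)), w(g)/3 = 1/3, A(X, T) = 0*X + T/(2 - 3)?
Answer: 9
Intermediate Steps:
A(X, T) = -T (A(X, T) = 0 + T/(-1) = 0 - T = -T)
w(g) = 1 (w(g) = 3/3 = 3*(1/3) = 1)
b(Y, q) = Y (b(Y, q) = Y*1 = Y)
z(h) = 2 - h/2 (z(h) = -1 + ((4 + 2) - h)/2 = -1 + (6 - h)/2 = -1 + (3 - h/2) = 2 - h/2)
z(-2)*3 = (2 - 1/2*(-2))*3 = (2 + 1)*3 = 3*3 = 9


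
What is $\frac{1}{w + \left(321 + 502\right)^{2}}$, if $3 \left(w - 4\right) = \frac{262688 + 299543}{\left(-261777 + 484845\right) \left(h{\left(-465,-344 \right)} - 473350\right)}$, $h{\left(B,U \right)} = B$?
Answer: $\frac{317078893260}{214767998007913349} \approx 1.4764 \cdot 10^{-6}$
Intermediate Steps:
$w = \frac{1268315010809}{317078893260}$ ($w = 4 + \frac{\left(262688 + 299543\right) \frac{1}{\left(-261777 + 484845\right) \left(-465 - 473350\right)}}{3} = 4 + \frac{562231 \frac{1}{223068 \left(-473815\right)}}{3} = 4 + \frac{562231 \frac{1}{-105692964420}}{3} = 4 + \frac{562231 \left(- \frac{1}{105692964420}\right)}{3} = 4 + \frac{1}{3} \left(- \frac{562231}{105692964420}\right) = 4 - \frac{562231}{317078893260} = \frac{1268315010809}{317078893260} \approx 4.0$)
$\frac{1}{w + \left(321 + 502\right)^{2}} = \frac{1}{\frac{1268315010809}{317078893260} + \left(321 + 502\right)^{2}} = \frac{1}{\frac{1268315010809}{317078893260} + 823^{2}} = \frac{1}{\frac{1268315010809}{317078893260} + 677329} = \frac{1}{\frac{214767998007913349}{317078893260}} = \frac{317078893260}{214767998007913349}$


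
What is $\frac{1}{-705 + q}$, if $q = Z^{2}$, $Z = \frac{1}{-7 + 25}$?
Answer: $- \frac{324}{228419} \approx -0.0014184$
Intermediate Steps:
$Z = \frac{1}{18} \approx 0.055556$
$q = \frac{1}{324}$ ($q = \left(\frac{1}{18}\right)^{2} = \frac{1}{324} \approx 0.0030864$)
$\frac{1}{-705 + q} = \frac{1}{-705 + \frac{1}{324}} = \frac{1}{- \frac{228419}{324}} = - \frac{324}{228419}$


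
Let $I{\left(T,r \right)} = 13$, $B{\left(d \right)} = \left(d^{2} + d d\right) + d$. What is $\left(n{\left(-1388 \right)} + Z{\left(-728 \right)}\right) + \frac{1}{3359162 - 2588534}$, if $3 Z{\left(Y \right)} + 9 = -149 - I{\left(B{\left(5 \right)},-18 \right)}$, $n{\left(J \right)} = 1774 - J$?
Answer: $\frac{2392799941}{770628} \approx 3105.0$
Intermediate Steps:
$B{\left(d \right)} = d + 2 d^{2}$ ($B{\left(d \right)} = \left(d^{2} + d^{2}\right) + d = 2 d^{2} + d = d + 2 d^{2}$)
$Z{\left(Y \right)} = -57$ ($Z{\left(Y \right)} = -3 + \frac{-149 - 13}{3} = -3 + \frac{1}{3} \left(-162\right) = -3 - 54 = -57$)
$\left(n{\left(-1388 \right)} + Z{\left(-728 \right)}\right) + \frac{1}{3359162 - 2588534} = \left(\left(1774 - -1388\right) - 57\right) + \frac{1}{3359162 - 2588534} = \left(\left(1774 + 1388\right) - 57\right) + \frac{1}{770628} = \left(3162 - 57\right) + \frac{1}{770628} = 3105 + \frac{1}{770628} = \frac{2392799941}{770628}$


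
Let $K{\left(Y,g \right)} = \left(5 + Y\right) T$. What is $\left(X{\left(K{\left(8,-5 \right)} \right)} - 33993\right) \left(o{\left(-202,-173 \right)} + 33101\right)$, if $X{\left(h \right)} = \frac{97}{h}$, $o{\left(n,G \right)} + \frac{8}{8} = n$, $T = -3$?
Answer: $- \frac{14538985984}{13} \approx -1.1184 \cdot 10^{9}$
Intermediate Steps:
$o{\left(n,G \right)} = -1 + n$
$K{\left(Y,g \right)} = -15 - 3 Y$ ($K{\left(Y,g \right)} = \left(5 + Y\right) \left(-3\right) = -15 - 3 Y$)
$\left(X{\left(K{\left(8,-5 \right)} \right)} - 33993\right) \left(o{\left(-202,-173 \right)} + 33101\right) = \left(\frac{97}{-15 - 24} - 33993\right) \left(\left(-1 - 202\right) + 33101\right) = \left(\frac{97}{-15 - 24} - 33993\right) \left(-203 + 33101\right) = \left(\frac{97}{-39} - 33993\right) 32898 = \left(97 \left(- \frac{1}{39}\right) - 33993\right) 32898 = \left(- \frac{97}{39} - 33993\right) 32898 = \left(- \frac{1325824}{39}\right) 32898 = - \frac{14538985984}{13}$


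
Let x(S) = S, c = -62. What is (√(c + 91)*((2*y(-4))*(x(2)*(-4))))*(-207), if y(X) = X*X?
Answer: 52992*√29 ≈ 2.8537e+5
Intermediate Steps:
y(X) = X²
(√(c + 91)*((2*y(-4))*(x(2)*(-4))))*(-207) = (√(-62 + 91)*((2*(-4)²)*(2*(-4))))*(-207) = (√29*((2*16)*(-8)))*(-207) = (√29*(32*(-8)))*(-207) = (√29*(-256))*(-207) = -256*√29*(-207) = 52992*√29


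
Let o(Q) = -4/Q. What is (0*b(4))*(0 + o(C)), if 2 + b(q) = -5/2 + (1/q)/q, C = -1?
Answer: 0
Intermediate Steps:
b(q) = -9/2 + q**(-2) (b(q) = -2 + (-5/2 + (1/q)/q) = -2 + (-5*1/2 + 1/(q*q)) = -2 + (-5/2 + q**(-2)) = -9/2 + q**(-2))
(0*b(4))*(0 + o(C)) = (0*(-9/2 + 4**(-2)))*(0 - 4/(-1)) = (0*(-9/2 + 1/16))*(0 - 4*(-1)) = (0*(-71/16))*(0 + 4) = 0*4 = 0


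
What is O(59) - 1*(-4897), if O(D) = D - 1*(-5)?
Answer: 4961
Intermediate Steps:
O(D) = 5 + D (O(D) = D + 5 = 5 + D)
O(59) - 1*(-4897) = (5 + 59) - 1*(-4897) = 64 + 4897 = 4961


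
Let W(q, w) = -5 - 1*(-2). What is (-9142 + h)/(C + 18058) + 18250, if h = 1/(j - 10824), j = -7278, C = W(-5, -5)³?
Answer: 5956582718015/326397162 ≈ 18250.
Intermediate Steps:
W(q, w) = -3 (W(q, w) = -5 + 2 = -3)
C = -27 (C = (-3)³ = -27)
h = -1/18102 (h = 1/(-7278 - 10824) = 1/(-18102) = -1/18102 ≈ -5.5243e-5)
(-9142 + h)/(C + 18058) + 18250 = (-9142 - 1/18102)/(-27 + 18058) + 18250 = -165488485/18102/18031 + 18250 = -165488485/18102*1/18031 + 18250 = -165488485/326397162 + 18250 = 5956582718015/326397162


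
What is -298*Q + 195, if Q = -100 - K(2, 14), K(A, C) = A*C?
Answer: 38339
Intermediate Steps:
Q = -128 (Q = -100 - 2*14 = -100 - 1*28 = -100 - 28 = -128)
-298*Q + 195 = -298*(-128) + 195 = 38144 + 195 = 38339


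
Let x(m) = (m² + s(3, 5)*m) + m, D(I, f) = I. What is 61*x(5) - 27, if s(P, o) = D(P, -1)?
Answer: 2718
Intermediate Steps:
s(P, o) = P
x(m) = m² + 4*m (x(m) = (m² + 3*m) + m = m² + 4*m)
61*x(5) - 27 = 61*(5*(4 + 5)) - 27 = 61*(5*9) - 27 = 61*45 - 27 = 2745 - 27 = 2718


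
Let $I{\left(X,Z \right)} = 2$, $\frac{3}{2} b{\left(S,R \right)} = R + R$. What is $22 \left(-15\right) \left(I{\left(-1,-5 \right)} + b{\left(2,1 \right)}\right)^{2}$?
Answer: $- \frac{11000}{3} \approx -3666.7$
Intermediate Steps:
$b{\left(S,R \right)} = \frac{4 R}{3}$ ($b{\left(S,R \right)} = \frac{2 \left(R + R\right)}{3} = \frac{2 \cdot 2 R}{3} = \frac{4 R}{3}$)
$22 \left(-15\right) \left(I{\left(-1,-5 \right)} + b{\left(2,1 \right)}\right)^{2} = 22 \left(-15\right) \left(2 + \frac{4}{3} \cdot 1\right)^{2} = - 330 \left(2 + \frac{4}{3}\right)^{2} = - 330 \left(\frac{10}{3}\right)^{2} = \left(-330\right) \frac{100}{9} = - \frac{11000}{3}$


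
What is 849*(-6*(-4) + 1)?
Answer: 21225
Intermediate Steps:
849*(-6*(-4) + 1) = 849*(24 + 1) = 849*25 = 21225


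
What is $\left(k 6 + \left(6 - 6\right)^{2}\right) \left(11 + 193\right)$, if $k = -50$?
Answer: $-61200$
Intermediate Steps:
$\left(k 6 + \left(6 - 6\right)^{2}\right) \left(11 + 193\right) = \left(\left(-50\right) 6 + \left(6 - 6\right)^{2}\right) \left(11 + 193\right) = \left(-300 + 0^{2}\right) 204 = \left(-300 + 0\right) 204 = \left(-300\right) 204 = -61200$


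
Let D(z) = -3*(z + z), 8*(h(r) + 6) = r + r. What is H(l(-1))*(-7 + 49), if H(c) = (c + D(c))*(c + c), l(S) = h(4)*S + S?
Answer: -6720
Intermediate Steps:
h(r) = -6 + r/4 (h(r) = -6 + (r + r)/8 = -6 + (2*r)/8 = -6 + r/4)
D(z) = -6*z
l(S) = -4*S (l(S) = (-6 + (¼)*4)*S + S = (-6 + 1)*S + S = -5*S + S = -4*S)
H(c) = -10*c² (H(c) = (c - 6*c)*(c + c) = (-5*c)*(2*c) = -10*c²)
H(l(-1))*(-7 + 49) = (-10*(-4*(-1))²)*(-7 + 49) = -10*4²*42 = -10*16*42 = -160*42 = -6720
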